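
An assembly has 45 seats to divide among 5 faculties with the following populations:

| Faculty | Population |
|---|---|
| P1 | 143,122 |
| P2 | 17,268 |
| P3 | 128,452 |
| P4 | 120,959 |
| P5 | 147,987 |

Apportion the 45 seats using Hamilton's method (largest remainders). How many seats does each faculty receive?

P1: 12; P2: 1; P3: 10; P4: 10; P5: 12

Standard divisor: 557788 ÷ 45 ≈ 12395.289.
Standard quotas: P1 11.5465, P2 1.3931, P3 10.3630, P4 9.7585, P5 11.9390.
Lower quotas: P1 11, P2 1, P3 10, P4 9, P5 11 (sum 42, leaving 3 seats).
Remainders in descending order: P5 0.9390, P4 0.7585, P1 0.5465, P2 0.3931, P3 0.3630.
The surplus seats go to P5, P4, P1.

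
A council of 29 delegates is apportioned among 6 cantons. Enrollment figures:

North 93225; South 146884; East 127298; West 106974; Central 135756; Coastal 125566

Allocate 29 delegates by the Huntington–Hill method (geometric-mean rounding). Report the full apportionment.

North 4, South 6, East 5, West 4, Central 5, Coastal 5

With divisor 25801: modified quotas North 3.613, South 5.693, East 4.934, West 4.146, Central 5.262, Coastal 4.867.
Geometric-mean thresholds: North √(3·4)=3.464, South √(5·6)=5.477, East √(4·5)=4.472, West √(4·5)=4.472, Central √(5·6)=5.477, Coastal √(4·5)=4.472.
Each quota rounded against its threshold gives North 4, South 6, East 5, West 4, Central 5, Coastal 5 (total 29).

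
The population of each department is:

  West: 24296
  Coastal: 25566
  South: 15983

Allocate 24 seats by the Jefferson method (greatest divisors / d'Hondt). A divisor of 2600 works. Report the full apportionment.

West=9, Coastal=9, South=6

With modified divisor 2600: modified quotas West 9.345, Coastal 9.833, South 6.147.
Rounding down: West 9, Coastal 9, South 6 (total 24).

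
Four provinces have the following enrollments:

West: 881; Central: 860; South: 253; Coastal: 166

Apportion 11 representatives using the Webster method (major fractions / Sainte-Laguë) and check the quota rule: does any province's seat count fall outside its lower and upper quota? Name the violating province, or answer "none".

none

Standard quotas: West 4.487, Central 4.380, South 1.288, Coastal 0.845.
Webster allocation: West 5, Central 4, South 1, Coastal 1.
Every allocation lies between the lower and upper quota.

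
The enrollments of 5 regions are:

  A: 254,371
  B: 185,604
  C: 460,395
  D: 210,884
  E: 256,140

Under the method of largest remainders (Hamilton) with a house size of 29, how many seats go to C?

10

The standard divisor is 1367394/29 ≈ 47151.517.
Standard quotas: A 5.3948, B 3.9363, C 9.7642, D 4.4725, E 5.4323.
Lower quotas: A 5, B 3, C 9, D 4, E 5 (sum 26, leaving 3 seats).
Remainders in descending order: B 0.9363, C 0.7642, D 0.4725, E 0.4323, A 0.3948.
Largest remainders: B, C, D receive the extra seats.
C receives 10.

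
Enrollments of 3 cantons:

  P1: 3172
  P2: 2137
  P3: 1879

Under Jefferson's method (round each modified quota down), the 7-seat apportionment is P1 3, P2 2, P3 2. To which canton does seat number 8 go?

P1

Priority for the next seat is population ÷ (current seats + 1).
Priorities: P1 793.000, P2 712.333, P3 626.333.
Highest priority: P1.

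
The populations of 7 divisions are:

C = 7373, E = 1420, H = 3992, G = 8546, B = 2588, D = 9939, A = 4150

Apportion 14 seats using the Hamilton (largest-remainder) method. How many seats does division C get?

The standard divisor is 38008/14 ≈ 2714.857.
Standard quotas: C 2.7158, E 0.5230, H 1.4704, G 3.1479, B 0.9533, D 3.6610, A 1.5286.
Lower quotas: C 2, E 0, H 1, G 3, B 0, D 3, A 1 (sum 10, leaving 4 seats).
Remainders in descending order: B 0.9533, C 0.7158, D 0.6610, A 0.5286, E 0.5230, H 0.4704, G 0.1479.
Largest remainders: B, C, D, A receive the extra seats.
C receives 3.

3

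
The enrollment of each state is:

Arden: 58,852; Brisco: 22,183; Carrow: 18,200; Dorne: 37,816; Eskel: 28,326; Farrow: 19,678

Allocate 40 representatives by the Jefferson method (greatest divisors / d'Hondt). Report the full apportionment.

Arden=13; Brisco=5; Carrow=4; Dorne=8; Eskel=6; Farrow=4

Standard divisor 185055/40 ≈ 4626.375; standard quotas: Arden 12.721, Brisco 4.795, Carrow 3.934, Dorne 8.174, Eskel 6.123, Farrow 4.253.
Rounding down gives 12, 4, 3, 8, 6, 4 = 37 seats, so the divisor must be adjusted.
With modified divisor 4300: modified quotas Arden 13.687, Brisco 5.159, Carrow 4.233, Dorne 8.794, Eskel 6.587, Farrow 4.576.
Rounding down: Arden 13, Brisco 5, Carrow 4, Dorne 8, Eskel 6, Farrow 4 (total 40).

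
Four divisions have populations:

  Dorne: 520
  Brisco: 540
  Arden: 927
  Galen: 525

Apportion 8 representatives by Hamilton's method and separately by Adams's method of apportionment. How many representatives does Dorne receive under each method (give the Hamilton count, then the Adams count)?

Hamilton: Dorne 1, Brisco 2, Arden 3, Galen 2.
Adams: Dorne 2, Brisco 2, Arden 2, Galen 2.
Dorne gets 1 under Hamilton and 2 under Adams.

1 and 2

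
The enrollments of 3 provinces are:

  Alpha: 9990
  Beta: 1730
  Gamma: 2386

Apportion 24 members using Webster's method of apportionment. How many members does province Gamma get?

4

Standard divisor 14106/24 ≈ 587.75; standard quotas: Alpha 16.997, Beta 2.943, Gamma 4.060.
Rounding to the nearest integer gives Alpha 17, Beta 3, Gamma 4 — total 24, matching the house size, so no adjustment is needed.
Gamma receives 4.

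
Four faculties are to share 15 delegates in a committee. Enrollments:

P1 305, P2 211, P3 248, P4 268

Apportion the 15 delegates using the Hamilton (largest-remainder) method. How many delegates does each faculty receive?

The standard divisor is 1032/15 ≈ 68.8.
Standard quotas: P1 4.433, P2 3.067, P3 3.605, P4 3.895.
Lower quotas: P1 4, P2 3, P3 3, P4 3 (sum 13, leaving 2 seats).
Remainders in descending order: P4 0.895, P3 0.605, P1 0.433, P2 0.067.
Largest remainders: P4, P3 receive the extra seats.

P1: 4, P2: 3, P3: 4, P4: 4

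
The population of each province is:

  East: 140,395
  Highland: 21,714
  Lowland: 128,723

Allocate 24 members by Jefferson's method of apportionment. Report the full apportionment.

East 12, Highland 1, Lowland 11

Standard divisor 290832/24 ≈ 12118; standard quotas: East 11.586, Highland 1.792, Lowland 10.622.
Rounding down gives 11, 1, 10 = 22 seats, so the divisor must be adjusted.
With modified divisor 11300: modified quotas East 12.424, Highland 1.922, Lowland 11.391.
Rounding down: East 12, Highland 1, Lowland 11 (total 24).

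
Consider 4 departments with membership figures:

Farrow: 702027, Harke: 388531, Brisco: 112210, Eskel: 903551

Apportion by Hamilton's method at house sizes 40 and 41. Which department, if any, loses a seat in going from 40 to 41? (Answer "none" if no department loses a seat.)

Harke

At 40 seats: Farrow 13, Harke 8, Brisco 2, Eskel 17.
At 41 seats: Farrow 14, Harke 7, Brisco 2, Eskel 18.
Harke drops from 8 to 7.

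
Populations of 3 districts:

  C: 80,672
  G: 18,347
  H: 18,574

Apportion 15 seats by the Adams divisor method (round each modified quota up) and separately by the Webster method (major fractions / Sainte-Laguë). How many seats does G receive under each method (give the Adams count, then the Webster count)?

Adams: C 9, G 3, H 3.
Webster: C 11, G 2, H 2.
G gets 3 under Adams and 2 under Webster.

3 and 2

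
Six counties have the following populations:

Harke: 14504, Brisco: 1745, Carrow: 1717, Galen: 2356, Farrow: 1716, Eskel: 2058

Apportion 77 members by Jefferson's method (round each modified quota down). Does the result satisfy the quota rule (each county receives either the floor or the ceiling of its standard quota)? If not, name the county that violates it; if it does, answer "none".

Harke

Standard quotas: Harke 46.348, Brisco 5.576, Carrow 5.487, Galen 7.529, Farrow 5.484, Eskel 6.576.
Jefferson allocation: Harke 49, Brisco 5, Carrow 5, Galen 7, Farrow 5, Eskel 6.
Harke has quota 46.348 (lower 46, upper 47) but receives 49 — outside the quota interval.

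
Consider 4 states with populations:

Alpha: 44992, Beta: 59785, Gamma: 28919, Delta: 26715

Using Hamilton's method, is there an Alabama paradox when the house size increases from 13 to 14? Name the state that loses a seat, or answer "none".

At 13 seats: Alpha 4, Beta 5, Gamma 2, Delta 2.
At 14 seats: Alpha 4, Beta 5, Gamma 3, Delta 2.
No state's allocation decreased.

none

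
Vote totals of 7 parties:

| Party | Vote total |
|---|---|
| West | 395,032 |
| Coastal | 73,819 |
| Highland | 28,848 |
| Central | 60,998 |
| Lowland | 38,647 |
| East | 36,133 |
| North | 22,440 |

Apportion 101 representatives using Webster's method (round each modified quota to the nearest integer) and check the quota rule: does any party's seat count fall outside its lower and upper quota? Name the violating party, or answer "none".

Standard quotas: West 60.828, Coastal 11.367, Highland 4.442, Central 9.393, Lowland 5.951, East 5.564, North 3.455.
Webster allocation: West 62, Coastal 11, Highland 4, Central 9, Lowland 6, East 6, North 3.
West has quota 60.828 (lower 60, upper 61) but receives 62 — outside the quota interval.

West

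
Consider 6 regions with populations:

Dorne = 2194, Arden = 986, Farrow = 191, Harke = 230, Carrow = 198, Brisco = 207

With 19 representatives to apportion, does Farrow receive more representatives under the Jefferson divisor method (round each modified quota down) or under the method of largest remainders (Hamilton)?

Jefferson: Dorne 11, Arden 5, Farrow 0, Harke 1, Carrow 1, Brisco 1.
Hamilton: Dorne 10, Arden 5, Farrow 1, Harke 1, Carrow 1, Brisco 1.
Farrow gets 0 under Jefferson and 1 under Hamilton.

Hamilton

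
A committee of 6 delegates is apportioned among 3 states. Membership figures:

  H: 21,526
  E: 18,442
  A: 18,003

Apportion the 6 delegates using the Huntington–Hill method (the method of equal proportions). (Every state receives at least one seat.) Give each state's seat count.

With divisor 10759: modified quotas H 2.001, E 1.714, A 1.673.
Geometric-mean thresholds: H √(2·3)=2.449, E √(1·2)=1.414, A √(1·2)=1.414.
Each quota rounded against its threshold gives H 2, E 2, A 2 (total 6).

H: 2, E: 2, A: 2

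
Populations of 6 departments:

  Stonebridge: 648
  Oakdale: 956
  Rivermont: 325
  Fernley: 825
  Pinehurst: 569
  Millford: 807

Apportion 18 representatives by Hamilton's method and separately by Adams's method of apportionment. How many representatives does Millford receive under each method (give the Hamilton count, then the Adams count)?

Hamilton: Stonebridge 3, Oakdale 4, Rivermont 1, Fernley 4, Pinehurst 2, Millford 4.
Adams: Stonebridge 3, Oakdale 4, Rivermont 2, Fernley 3, Pinehurst 3, Millford 3.
Millford gets 4 under Hamilton and 3 under Adams.

4 and 3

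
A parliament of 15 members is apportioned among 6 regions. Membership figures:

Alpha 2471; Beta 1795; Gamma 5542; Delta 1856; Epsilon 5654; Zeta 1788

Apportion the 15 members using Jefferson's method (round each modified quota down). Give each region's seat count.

Alpha=2; Beta=1; Gamma=5; Delta=1; Epsilon=5; Zeta=1

Standard divisor 19106/15 ≈ 1273.733; standard quotas: Alpha 1.940, Beta 1.409, Gamma 4.351, Delta 1.457, Epsilon 4.439, Zeta 1.404.
Rounding down gives 1, 1, 4, 1, 4, 1 = 12 seats, so the divisor must be adjusted.
With modified divisor 1000: modified quotas Alpha 2.471, Beta 1.795, Gamma 5.542, Delta 1.856, Epsilon 5.654, Zeta 1.788.
Rounding down: Alpha 2, Beta 1, Gamma 5, Delta 1, Epsilon 5, Zeta 1 (total 15).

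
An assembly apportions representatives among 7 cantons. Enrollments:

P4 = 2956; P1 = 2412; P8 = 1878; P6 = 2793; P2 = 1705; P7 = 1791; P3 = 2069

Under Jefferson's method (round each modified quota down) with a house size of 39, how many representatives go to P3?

5

Standard divisor 15604/39 ≈ 400.103; standard quotas: P4 7.388, P1 6.028, P8 4.694, P6 6.981, P2 4.261, P7 4.476, P3 5.171.
Rounding down gives 7, 6, 4, 6, 4, 4, 5 = 36 seats, so the divisor must be adjusted.
With modified divisor 360: modified quotas P4 8.211, P1 6.700, P8 5.217, P6 7.758, P2 4.736, P7 4.975, P3 5.747.
Rounding down: P4 8, P1 6, P8 5, P6 7, P2 4, P7 4, P3 5 (total 39).
P3 receives 5.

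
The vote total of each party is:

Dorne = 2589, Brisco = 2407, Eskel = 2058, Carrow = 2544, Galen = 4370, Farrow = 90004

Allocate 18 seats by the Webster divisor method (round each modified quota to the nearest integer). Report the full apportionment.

Dorne: 0, Brisco: 0, Eskel: 0, Carrow: 0, Galen: 1, Farrow: 17

Standard divisor 103972/18 ≈ 5776.222; standard quotas: Dorne 0.448, Brisco 0.417, Eskel 0.356, Carrow 0.440, Galen 0.757, Farrow 15.582.
Rounding to the nearest integer gives 0, 0, 0, 0, 1, 16 = 17 seats, so the divisor must be adjusted.
With modified divisor 5399.43: modified quotas Dorne 0.479, Brisco 0.446, Eskel 0.381, Carrow 0.471, Galen 0.809, Farrow 16.669.
Rounding to the nearest integer: Dorne 0, Brisco 0, Eskel 0, Carrow 0, Galen 1, Farrow 17 (total 18).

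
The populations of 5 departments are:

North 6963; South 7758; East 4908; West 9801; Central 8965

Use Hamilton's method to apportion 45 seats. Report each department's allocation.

The standard divisor is 38395/45 ≈ 853.222.
Standard quotas: North 8.1608, South 9.0926, East 5.7523, West 11.4870, Central 10.5072.
Lower quotas: North 8, South 9, East 5, West 11, Central 10 (sum 43, leaving 2 seats).
Remainders in descending order: East 0.7523, Central 0.5072, West 0.4870, North 0.1608, South 0.0926.
Largest remainders: East, Central receive the extra seats.

North: 8, South: 9, East: 6, West: 11, Central: 11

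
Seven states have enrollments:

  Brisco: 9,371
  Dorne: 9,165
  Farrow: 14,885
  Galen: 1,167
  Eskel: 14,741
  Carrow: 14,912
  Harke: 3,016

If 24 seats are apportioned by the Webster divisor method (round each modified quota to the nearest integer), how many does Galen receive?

0

Standard divisor 67257/24 ≈ 2802.375; standard quotas: Brisco 3.344, Dorne 3.270, Farrow 5.312, Galen 0.416, Eskel 5.260, Carrow 5.321, Harke 1.076.
Rounding to the nearest integer gives 3, 3, 5, 0, 5, 5, 1 = 22 seats, so the divisor must be adjusted.
With modified divisor 2693: modified quotas Brisco 3.480, Dorne 3.403, Farrow 5.527, Galen 0.433, Eskel 5.474, Carrow 5.537, Harke 1.120.
Rounding to the nearest integer: Brisco 3, Dorne 3, Farrow 6, Galen 0, Eskel 5, Carrow 6, Harke 1 (total 24).
Galen receives 0.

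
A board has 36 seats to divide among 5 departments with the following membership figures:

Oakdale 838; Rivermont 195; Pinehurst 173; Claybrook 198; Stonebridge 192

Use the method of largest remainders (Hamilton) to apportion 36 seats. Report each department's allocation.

Oakdale 19, Rivermont 4, Pinehurst 4, Claybrook 5, Stonebridge 4

Total 1596; standard divisor 1596/36 ≈ 44.333.
Standard quotas: Oakdale 18.902, Rivermont 4.398, Pinehurst 3.902, Claybrook 4.466, Stonebridge 4.331.
Lower quotas: Oakdale 18, Rivermont 4, Pinehurst 3, Claybrook 4, Stonebridge 4 (sum 33, leaving 3 seats).
Remainders in descending order: Oakdale 0.902, Pinehurst 0.902, Claybrook 0.466, Rivermont 0.398, Stonebridge 0.331.
Largest remainders: Oakdale, Pinehurst, Claybrook receive the extra seats.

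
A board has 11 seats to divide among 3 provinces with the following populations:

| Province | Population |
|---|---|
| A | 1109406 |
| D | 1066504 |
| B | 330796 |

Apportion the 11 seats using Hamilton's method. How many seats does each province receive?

The standard divisor is 2506706/11 ≈ 227882.364.
Standard quotas: A 4.8683, D 4.6801, B 1.4516.
Lower quotas: A 4, D 4, B 1 (sum 9, leaving 2 seats).
Remainders in descending order: A 0.8683, D 0.6801, B 0.4516.
Largest remainders: A, D receive the extra seats.

A: 5, D: 5, B: 1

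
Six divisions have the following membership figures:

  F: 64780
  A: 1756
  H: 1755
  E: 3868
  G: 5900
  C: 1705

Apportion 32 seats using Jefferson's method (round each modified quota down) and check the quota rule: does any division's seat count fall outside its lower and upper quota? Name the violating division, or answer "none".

Standard quotas: F 25.989, A 0.704, H 0.704, E 1.552, G 2.367, C 0.684.
Jefferson allocation: F 29, A 0, H 0, E 1, G 2, C 0.
F has quota 25.989 (lower 25, upper 26) but receives 29 — outside the quota interval.

F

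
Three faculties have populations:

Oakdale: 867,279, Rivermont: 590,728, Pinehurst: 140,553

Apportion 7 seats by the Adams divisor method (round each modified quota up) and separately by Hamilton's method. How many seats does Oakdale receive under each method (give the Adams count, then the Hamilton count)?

3 and 4

Adams: Oakdale 3, Rivermont 3, Pinehurst 1.
Hamilton: Oakdale 4, Rivermont 2, Pinehurst 1.
Oakdale gets 3 under Adams and 4 under Hamilton.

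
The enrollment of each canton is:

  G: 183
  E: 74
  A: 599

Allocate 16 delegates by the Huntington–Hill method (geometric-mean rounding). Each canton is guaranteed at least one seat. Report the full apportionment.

G 4, E 1, A 11

With divisor 52.6: modified quotas G 3.479, E 1.407, A 11.388.
Geometric-mean thresholds: G √(3·4)=3.464, E √(1·2)=1.414, A √(11·12)=11.489.
Each quota rounded against its threshold gives G 4, E 1, A 11 (total 16).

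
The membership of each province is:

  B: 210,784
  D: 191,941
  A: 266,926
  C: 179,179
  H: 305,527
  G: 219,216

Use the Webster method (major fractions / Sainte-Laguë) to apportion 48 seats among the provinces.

B: 7, D: 7, A: 9, C: 6, H: 11, G: 8

Standard divisor 1373573/48 ≈ 28616.104; standard quotas: B 7.366, D 6.707, A 9.328, C 6.261, H 10.677, G 7.661.
Rounding to the nearest integer gives B 7, D 7, A 9, C 6, H 11, G 8 — total 48, matching the house size, so no adjustment is needed.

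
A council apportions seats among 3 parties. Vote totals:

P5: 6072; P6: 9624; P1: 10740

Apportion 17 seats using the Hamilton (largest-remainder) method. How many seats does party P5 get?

4

The standard divisor is 26436/17 ≈ 1555.059.
Standard quotas: P5 3.9047, P6 6.1888, P1 6.9065.
Lower quotas: P5 3, P6 6, P1 6 (sum 15, leaving 2 seats).
Remainders in descending order: P1 0.9065, P5 0.9047, P6 0.1888.
Largest remainders: P1, P5 receive the extra seats.
P5 receives 4.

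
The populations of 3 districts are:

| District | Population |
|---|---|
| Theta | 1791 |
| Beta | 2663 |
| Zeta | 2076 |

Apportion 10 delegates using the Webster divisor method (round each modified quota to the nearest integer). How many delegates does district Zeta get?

3

Standard divisor 6530/10 ≈ 653; standard quotas: Theta 2.743, Beta 4.078, Zeta 3.179.
Rounding to the nearest integer gives Theta 3, Beta 4, Zeta 3 — total 10, matching the house size, so no adjustment is needed.
Zeta receives 3.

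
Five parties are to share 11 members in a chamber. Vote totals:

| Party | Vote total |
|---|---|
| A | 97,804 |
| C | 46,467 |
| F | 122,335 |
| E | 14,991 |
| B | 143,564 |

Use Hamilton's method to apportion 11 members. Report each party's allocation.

A: 3; C: 1; F: 3; E: 0; B: 4

The standard divisor is 425161/11 = 38651.
Standard quotas: A 2.5304, C 1.2022, F 3.1651, E 0.3879, B 3.7144.
Lower quotas: A 2, C 1, F 3, E 0, B 3 (sum 9, leaving 2 seats).
Remainders in descending order: B 0.7144, A 0.5304, E 0.3879, C 0.2022, F 0.1651.
The surplus seats go to B, A.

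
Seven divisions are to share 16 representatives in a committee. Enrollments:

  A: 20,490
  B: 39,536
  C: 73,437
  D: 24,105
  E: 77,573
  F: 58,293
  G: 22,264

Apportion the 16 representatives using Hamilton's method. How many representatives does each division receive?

The standard divisor is 315698/16 ≈ 19731.125.
Standard quotas: A 1.0385, B 2.0037, C 3.7219, D 1.2217, E 3.9315, F 2.9544, G 1.1284.
Lower quotas: A 1, B 2, C 3, D 1, E 3, F 2, G 1 (sum 13, leaving 3 seats).
Remainders in descending order: F 0.9544, E 0.9315, C 0.7219, D 0.2217, G 0.1284, A 0.0385, B 0.0037.
The surplus seats go to F, E, C.

A=1; B=2; C=4; D=1; E=4; F=3; G=1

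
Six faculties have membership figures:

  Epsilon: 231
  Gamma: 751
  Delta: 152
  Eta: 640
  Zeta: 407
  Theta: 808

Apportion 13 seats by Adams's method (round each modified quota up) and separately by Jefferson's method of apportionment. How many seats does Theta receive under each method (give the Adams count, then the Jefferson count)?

3 and 4

Adams: Epsilon 1, Gamma 3, Delta 1, Eta 3, Zeta 2, Theta 3.
Jefferson: Epsilon 1, Gamma 3, Delta 0, Eta 3, Zeta 2, Theta 4.
Theta gets 3 under Adams and 4 under Jefferson.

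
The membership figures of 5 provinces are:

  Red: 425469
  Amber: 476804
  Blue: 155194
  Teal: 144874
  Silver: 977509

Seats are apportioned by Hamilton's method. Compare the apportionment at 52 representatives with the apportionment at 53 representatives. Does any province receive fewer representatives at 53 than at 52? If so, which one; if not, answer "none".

At 52 seats: Red 10, Amber 11, Blue 4, Teal 4, Silver 23.
At 53 seats: Red 10, Amber 12, Blue 4, Teal 3, Silver 24.
Teal drops from 4 to 3.

Teal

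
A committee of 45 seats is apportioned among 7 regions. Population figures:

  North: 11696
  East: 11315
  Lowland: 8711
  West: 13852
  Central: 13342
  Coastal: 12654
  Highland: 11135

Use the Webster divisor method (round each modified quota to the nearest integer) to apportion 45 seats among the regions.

North 6; East 6; Lowland 5; West 8; Central 7; Coastal 7; Highland 6

Standard divisor 82705/45 ≈ 1837.889; standard quotas: North 6.364, East 6.157, Lowland 4.740, West 7.537, Central 7.259, Coastal 6.885, Highland 6.059.
Rounding to the nearest integer gives North 6, East 6, Lowland 5, West 8, Central 7, Coastal 7, Highland 6 — total 45, matching the house size, so no adjustment is needed.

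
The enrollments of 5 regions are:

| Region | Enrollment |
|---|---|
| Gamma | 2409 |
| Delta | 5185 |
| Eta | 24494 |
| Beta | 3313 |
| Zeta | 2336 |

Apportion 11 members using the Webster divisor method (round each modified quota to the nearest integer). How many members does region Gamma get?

1

Standard divisor 37737/11 ≈ 3430.636; standard quotas: Gamma 0.702, Delta 1.511, Eta 7.140, Beta 0.966, Zeta 0.681.
Rounding to the nearest integer gives 1, 2, 7, 1, 1 = 12 seats, so the divisor must be adjusted.
With modified divisor 3600: modified quotas Gamma 0.669, Delta 1.440, Eta 6.804, Beta 0.920, Zeta 0.649.
Rounding to the nearest integer: Gamma 1, Delta 1, Eta 7, Beta 1, Zeta 1 (total 11).
Gamma receives 1.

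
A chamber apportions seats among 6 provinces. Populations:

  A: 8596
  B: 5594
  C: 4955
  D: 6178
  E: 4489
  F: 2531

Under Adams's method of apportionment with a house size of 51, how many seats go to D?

Standard divisor 32343/51 ≈ 634.176; standard quotas: A 13.555, B 8.821, C 7.813, D 9.742, E 7.078, F 3.991.
Rounding up gives 14, 9, 8, 10, 8, 4 = 53 seats, so the divisor must be adjusted.
With modified divisor 670: modified quotas A 12.830, B 8.349, C 7.396, D 9.221, E 6.700, F 3.778.
Rounding up: A 13, B 9, C 8, D 10, E 7, F 4 (total 51).
D receives 10.

10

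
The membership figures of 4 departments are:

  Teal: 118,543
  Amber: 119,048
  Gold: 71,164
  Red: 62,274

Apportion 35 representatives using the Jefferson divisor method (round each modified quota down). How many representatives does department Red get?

6

Standard divisor 371029/35 ≈ 10600.829; standard quotas: Teal 11.182, Amber 11.230, Gold 6.713, Red 5.874.
Rounding down gives 11, 11, 6, 5 = 33 seats, so the divisor must be adjusted.
With modified divisor 10000: modified quotas Teal 11.854, Amber 11.905, Gold 7.116, Red 6.227.
Rounding down: Teal 11, Amber 11, Gold 7, Red 6 (total 35).
Red receives 6.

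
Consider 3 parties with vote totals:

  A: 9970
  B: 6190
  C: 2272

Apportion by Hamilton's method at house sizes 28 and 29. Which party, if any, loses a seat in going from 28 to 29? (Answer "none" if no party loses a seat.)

At 28 seats: A 15, B 9, C 4.
At 29 seats: A 16, B 10, C 3.
C drops from 4 to 3.

C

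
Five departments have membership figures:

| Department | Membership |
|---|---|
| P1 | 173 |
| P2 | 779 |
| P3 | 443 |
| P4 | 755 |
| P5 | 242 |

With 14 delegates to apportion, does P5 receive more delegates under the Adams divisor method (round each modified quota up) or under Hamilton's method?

Adams: P1 1, P2 4, P3 3, P4 4, P5 2.
Hamilton: P1 1, P2 5, P3 3, P4 4, P5 1.
P5 gets 2 under Adams and 1 under Hamilton.

Adams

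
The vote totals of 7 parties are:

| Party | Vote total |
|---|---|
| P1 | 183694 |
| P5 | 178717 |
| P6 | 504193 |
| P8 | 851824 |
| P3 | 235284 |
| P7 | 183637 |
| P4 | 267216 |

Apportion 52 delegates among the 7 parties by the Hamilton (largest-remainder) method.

Standard divisor: 2404565 ÷ 52 ≈ 46241.635.
Standard quotas: P1 3.9725, P5 3.8649, P6 10.9034, P8 18.4211, P3 5.0881, P7 3.9712, P4 5.7787.
Lower quotas: P1 3, P5 3, P6 10, P8 18, P3 5, P7 3, P4 5 (sum 47, leaving 5 seats).
Remainders in descending order: P1 0.9725, P7 0.9712, P6 0.9034, P5 0.8649, P4 0.7787, P8 0.4211, P3 0.0881.
Largest remainders: P1, P7, P6, P5, P4 receive the extra seats.

P1: 4, P5: 4, P6: 11, P8: 18, P3: 5, P7: 4, P4: 6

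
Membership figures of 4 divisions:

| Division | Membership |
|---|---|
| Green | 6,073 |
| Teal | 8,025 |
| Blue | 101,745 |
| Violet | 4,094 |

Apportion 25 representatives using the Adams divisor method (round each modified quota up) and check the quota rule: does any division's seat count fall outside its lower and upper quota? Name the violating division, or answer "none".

Standard quotas: Green 1.266, Teal 1.673, Blue 21.208, Violet 0.853.
Adams allocation: Green 2, Teal 2, Blue 20, Violet 1.
Blue has quota 21.208 (lower 21, upper 22) but receives 20 — outside the quota interval.

Blue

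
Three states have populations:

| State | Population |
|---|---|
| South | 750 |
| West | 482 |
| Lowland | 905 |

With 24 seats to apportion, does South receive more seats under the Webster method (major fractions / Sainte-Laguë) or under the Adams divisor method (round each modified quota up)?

Webster

Webster: South 9, West 5, Lowland 10.
Adams: South 8, West 6, Lowland 10.
South gets 9 under Webster and 8 under Adams.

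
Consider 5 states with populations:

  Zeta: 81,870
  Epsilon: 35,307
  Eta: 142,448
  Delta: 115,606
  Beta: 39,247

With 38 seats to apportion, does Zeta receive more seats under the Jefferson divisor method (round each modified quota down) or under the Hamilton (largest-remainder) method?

Jefferson: Zeta 8, Epsilon 3, Eta 13, Delta 11, Beta 3.
Hamilton: Zeta 7, Epsilon 3, Eta 13, Delta 11, Beta 4.
Zeta gets 8 under Jefferson and 7 under Hamilton.

Jefferson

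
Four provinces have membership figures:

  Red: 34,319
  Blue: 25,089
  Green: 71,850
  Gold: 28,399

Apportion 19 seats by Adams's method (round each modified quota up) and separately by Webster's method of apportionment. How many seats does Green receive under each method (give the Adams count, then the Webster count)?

8 and 9

Adams: Red 4, Blue 3, Green 8, Gold 4.
Webster: Red 4, Blue 3, Green 9, Gold 3.
Green gets 8 under Adams and 9 under Webster.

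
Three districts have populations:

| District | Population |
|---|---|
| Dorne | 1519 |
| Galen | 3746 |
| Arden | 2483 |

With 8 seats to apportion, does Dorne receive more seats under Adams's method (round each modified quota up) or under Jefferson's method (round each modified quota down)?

Adams: Dorne 2, Galen 4, Arden 2.
Jefferson: Dorne 1, Galen 4, Arden 3.
Dorne gets 2 under Adams and 1 under Jefferson.

Adams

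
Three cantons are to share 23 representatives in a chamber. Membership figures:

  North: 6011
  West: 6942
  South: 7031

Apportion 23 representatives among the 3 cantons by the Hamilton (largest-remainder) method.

North 7, West 8, South 8

The standard divisor is 19984/23 ≈ 868.87.
Standard quotas: North 6.9182, West 7.9897, South 8.0921.
Lower quotas: North 6, West 7, South 8 (sum 21, leaving 2 seats).
Remainders in descending order: West 0.9897, North 0.9182, South 0.0921.
The surplus seats go to West, North.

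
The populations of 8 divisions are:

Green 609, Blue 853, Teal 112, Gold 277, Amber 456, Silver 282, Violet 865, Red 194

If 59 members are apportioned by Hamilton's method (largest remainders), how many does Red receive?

3

The standard divisor is 3648/59 ≈ 61.831.
Standard quotas: Green 9.850, Blue 13.796, Teal 1.811, Gold 4.480, Amber 7.375, Silver 4.561, Violet 13.990, Red 3.138.
Lower quotas: Green 9, Blue 13, Teal 1, Gold 4, Amber 7, Silver 4, Violet 13, Red 3 (sum 54, leaving 5 seats).
Remainders in descending order: Violet 0.990, Green 0.850, Teal 0.811, Blue 0.796, Silver 0.561, Gold 0.480, Amber 0.375, Red 0.138.
Largest remainders: Violet, Green, Teal, Blue, Silver receive the extra seats.
Red receives 3.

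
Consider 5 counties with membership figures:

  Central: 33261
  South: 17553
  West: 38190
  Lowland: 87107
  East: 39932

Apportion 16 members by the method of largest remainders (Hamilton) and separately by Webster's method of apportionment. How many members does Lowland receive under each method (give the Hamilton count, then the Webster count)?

Hamilton: Central 3, South 1, West 3, Lowland 6, East 3.
Webster: Central 2, South 1, West 3, Lowland 7, East 3.
Lowland gets 6 under Hamilton and 7 under Webster.

6 and 7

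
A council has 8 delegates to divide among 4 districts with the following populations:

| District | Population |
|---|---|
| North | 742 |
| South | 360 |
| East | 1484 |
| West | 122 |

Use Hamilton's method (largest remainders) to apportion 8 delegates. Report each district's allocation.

Standard divisor: 2708 ÷ 8 ≈ 338.5.
Standard quotas: North 2.192, South 1.064, East 4.384, West 0.360.
Lower quotas: North 2, South 1, East 4, West 0 (sum 7, leaving 1 seat).
Remainders in descending order: East 0.384, West 0.360, North 0.192, South 0.064.
Largest remainder: East receives the extra seat.

North 2, South 1, East 5, West 0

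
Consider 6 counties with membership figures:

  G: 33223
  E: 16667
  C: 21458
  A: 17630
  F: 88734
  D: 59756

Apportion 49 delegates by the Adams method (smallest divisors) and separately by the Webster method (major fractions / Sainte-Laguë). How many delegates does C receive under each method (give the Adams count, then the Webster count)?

Adams: G 7, E 4, C 5, A 4, F 17, D 12.
Webster: G 7, E 3, C 4, A 4, F 19, D 12.
C gets 5 under Adams and 4 under Webster.

5 and 4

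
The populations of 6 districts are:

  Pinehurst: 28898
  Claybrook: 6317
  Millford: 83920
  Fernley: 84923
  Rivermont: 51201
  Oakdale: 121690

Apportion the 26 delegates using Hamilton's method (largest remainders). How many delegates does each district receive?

Pinehurst: 2, Claybrook: 0, Millford: 6, Fernley: 6, Rivermont: 4, Oakdale: 8

The standard divisor is 376949/26 ≈ 14498.038.
Standard quotas: Pinehurst 1.9932, Claybrook 0.4357, Millford 5.7884, Fernley 5.8576, Rivermont 3.5316, Oakdale 8.3935.
Lower quotas: Pinehurst 1, Claybrook 0, Millford 5, Fernley 5, Rivermont 3, Oakdale 8 (sum 22, leaving 4 seats).
Remainders in descending order: Pinehurst 0.9932, Fernley 0.8576, Millford 0.7884, Rivermont 0.5316, Claybrook 0.4357, Oakdale 0.3935.
The surplus seats go to Pinehurst, Fernley, Millford, Rivermont.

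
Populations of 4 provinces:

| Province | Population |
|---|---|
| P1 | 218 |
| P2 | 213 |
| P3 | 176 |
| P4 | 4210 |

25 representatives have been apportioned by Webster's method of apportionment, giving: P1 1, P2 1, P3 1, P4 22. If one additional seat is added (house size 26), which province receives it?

Priority for the next seat is population ÷ (current seats + 0.5).
Priorities: P1 145.333, P2 142.000, P3 117.333, P4 187.111.
Highest priority: P4.

P4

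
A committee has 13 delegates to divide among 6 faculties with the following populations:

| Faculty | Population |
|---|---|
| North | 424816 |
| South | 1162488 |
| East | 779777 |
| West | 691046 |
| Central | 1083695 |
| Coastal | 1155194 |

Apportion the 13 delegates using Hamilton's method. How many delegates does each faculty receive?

North=1, South=3, East=2, West=2, Central=2, Coastal=3

Standard divisor: 5297016 ÷ 13 ≈ 407462.769.
Standard quotas: North 1.0426, South 2.8530, East 1.9137, West 1.6960, Central 2.6596, Coastal 2.8351.
Lower quotas: North 1, South 2, East 1, West 1, Central 2, Coastal 2 (sum 9, leaving 4 seats).
Remainders in descending order: East 0.9137, South 0.8530, Coastal 0.8351, West 0.6960, Central 0.6596, North 0.0426.
The surplus seats go to East, South, Coastal, West.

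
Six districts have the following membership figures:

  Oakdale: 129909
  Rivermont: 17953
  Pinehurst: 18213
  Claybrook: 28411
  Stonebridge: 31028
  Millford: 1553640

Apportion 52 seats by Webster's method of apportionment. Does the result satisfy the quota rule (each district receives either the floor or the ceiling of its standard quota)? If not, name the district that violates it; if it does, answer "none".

Standard quotas: Oakdale 3.797, Rivermont 0.525, Pinehurst 0.532, Claybrook 0.830, Stonebridge 0.907, Millford 45.409.
Webster allocation: Oakdale 4, Rivermont 1, Pinehurst 1, Claybrook 1, Stonebridge 1, Millford 44.
Millford has quota 45.409 (lower 45, upper 46) but receives 44 — outside the quota interval.

Millford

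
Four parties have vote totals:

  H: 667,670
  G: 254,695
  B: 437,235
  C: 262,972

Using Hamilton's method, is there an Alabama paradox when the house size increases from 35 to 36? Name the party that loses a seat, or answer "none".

G

At 35 seats: H 14, G 6, B 9, C 6.
At 36 seats: H 15, G 5, B 10, C 6.
G drops from 6 to 5.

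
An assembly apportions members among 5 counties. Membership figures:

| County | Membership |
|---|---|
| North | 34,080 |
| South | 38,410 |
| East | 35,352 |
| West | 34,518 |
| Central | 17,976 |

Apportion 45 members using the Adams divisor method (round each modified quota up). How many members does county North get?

Standard divisor 160336/45 ≈ 3563.022; standard quotas: North 9.565, South 10.780, East 9.922, West 9.688, Central 5.045.
Rounding up gives 10, 11, 10, 10, 6 = 47 seats, so the divisor must be adjusted.
With modified divisor 3800: modified quotas North 8.968, South 10.108, East 9.303, West 9.084, Central 4.731.
Rounding up: North 9, South 11, East 10, West 10, Central 5 (total 45).
North receives 9.

9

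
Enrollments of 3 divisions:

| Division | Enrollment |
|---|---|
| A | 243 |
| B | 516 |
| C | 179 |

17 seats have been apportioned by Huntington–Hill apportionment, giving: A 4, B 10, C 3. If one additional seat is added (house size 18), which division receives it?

Priority for the next seat is population ÷ (√(s·(s+1))).
Priorities: A 54.336, B 49.199, C 51.673.
Highest priority: A.

A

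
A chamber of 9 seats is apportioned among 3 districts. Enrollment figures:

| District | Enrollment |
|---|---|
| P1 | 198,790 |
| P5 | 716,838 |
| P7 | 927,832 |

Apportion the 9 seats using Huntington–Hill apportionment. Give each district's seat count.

P1: 1, P5: 3, P7: 5

With divisor 207201: modified quotas P1 0.959, P5 3.460, P7 4.478.
Geometric-mean thresholds: P1 (min 1), P5 √(3·4)=3.464, P7 √(4·5)=4.472.
Each quota rounded against its threshold gives P1 1, P5 3, P7 5 (total 9).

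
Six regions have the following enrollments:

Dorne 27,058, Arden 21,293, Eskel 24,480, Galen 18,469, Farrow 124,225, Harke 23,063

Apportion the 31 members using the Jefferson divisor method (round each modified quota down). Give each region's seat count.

Standard divisor 238588/31 ≈ 7696.387; standard quotas: Dorne 3.516, Arden 2.767, Eskel 3.181, Galen 2.400, Farrow 16.141, Harke 2.997.
Rounding down gives 3, 2, 3, 2, 16, 2 = 28 seats, so the divisor must be adjusted.
With modified divisor 7000: modified quotas Dorne 3.865, Arden 3.042, Eskel 3.497, Galen 2.638, Farrow 17.746, Harke 3.295.
Rounding down: Dorne 3, Arden 3, Eskel 3, Galen 2, Farrow 17, Harke 3 (total 31).

Dorne 3, Arden 3, Eskel 3, Galen 2, Farrow 17, Harke 3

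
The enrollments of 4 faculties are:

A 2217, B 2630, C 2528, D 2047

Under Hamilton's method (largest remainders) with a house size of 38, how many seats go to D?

8

Standard divisor: 9422 ÷ 38 ≈ 247.947.
Standard quotas: A 8.941, B 10.607, C 10.196, D 8.256.
Lower quotas: A 8, B 10, C 10, D 8 (sum 36, leaving 2 seats).
Remainders in descending order: A 0.941, B 0.607, D 0.256, C 0.196.
Largest remainders: A, B receive the extra seats.
D receives 8.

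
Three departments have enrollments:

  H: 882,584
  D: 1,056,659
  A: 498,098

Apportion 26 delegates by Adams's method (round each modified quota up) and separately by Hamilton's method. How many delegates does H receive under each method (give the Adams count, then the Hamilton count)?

9 and 10

Adams: H 9, D 11, A 6.
Hamilton: H 10, D 11, A 5.
H gets 9 under Adams and 10 under Hamilton.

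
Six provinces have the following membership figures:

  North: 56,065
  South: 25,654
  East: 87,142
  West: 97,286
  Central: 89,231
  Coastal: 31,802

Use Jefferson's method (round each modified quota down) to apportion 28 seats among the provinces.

North 4; South 2; East 6; West 7; Central 7; Coastal 2

Standard divisor 387180/28 ≈ 13827.857; standard quotas: North 4.054, South 1.855, East 6.302, West 7.036, Central 6.453, Coastal 2.300.
Rounding down gives 4, 1, 6, 7, 6, 2 = 26 seats, so the divisor must be adjusted.
With modified divisor 12600: modified quotas North 4.450, South 2.036, East 6.916, West 7.721, Central 7.082, Coastal 2.524.
Rounding down: North 4, South 2, East 6, West 7, Central 7, Coastal 2 (total 28).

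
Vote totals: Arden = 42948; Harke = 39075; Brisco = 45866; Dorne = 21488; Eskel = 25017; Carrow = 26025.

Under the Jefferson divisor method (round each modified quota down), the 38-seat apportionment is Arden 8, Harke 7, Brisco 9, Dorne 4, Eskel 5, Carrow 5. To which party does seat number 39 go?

Harke

Priority for the next seat is population ÷ (current seats + 1).
Priorities: Arden 4772.000, Harke 4884.375, Brisco 4586.600, Dorne 4297.600, Eskel 4169.500, Carrow 4337.500.
Highest priority: Harke.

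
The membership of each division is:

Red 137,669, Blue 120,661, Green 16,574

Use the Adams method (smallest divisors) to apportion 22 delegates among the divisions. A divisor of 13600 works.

With modified divisor 13600: modified quotas Red 10.123, Blue 8.872, Green 1.219.
Rounding up: Red 11, Blue 9, Green 2 (total 22).

Red 11; Blue 9; Green 2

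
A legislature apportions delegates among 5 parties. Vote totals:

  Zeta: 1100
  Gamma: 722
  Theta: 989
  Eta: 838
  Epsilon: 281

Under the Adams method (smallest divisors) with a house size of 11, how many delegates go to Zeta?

Standard divisor 3930/11 ≈ 357.273; standard quotas: Zeta 3.079, Gamma 2.021, Theta 2.768, Eta 2.346, Epsilon 0.787.
Rounding up gives 4, 3, 3, 3, 1 = 14 seats, so the divisor must be adjusted.
With modified divisor 460: modified quotas Zeta 2.391, Gamma 1.570, Theta 2.150, Eta 1.822, Epsilon 0.611.
Rounding up: Zeta 3, Gamma 2, Theta 3, Eta 2, Epsilon 1 (total 11).
Zeta receives 3.

3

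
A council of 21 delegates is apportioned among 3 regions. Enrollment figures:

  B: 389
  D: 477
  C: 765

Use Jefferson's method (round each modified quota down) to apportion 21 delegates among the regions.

B 5, D 6, C 10

Standard divisor 1631/21 ≈ 77.667; standard quotas: B 5.009, D 6.142, C 9.850.
Rounding down gives 5, 6, 9 = 20 seats, so the divisor must be adjusted.
With modified divisor 70: modified quotas B 5.557, D 6.814, C 10.929.
Rounding down: B 5, D 6, C 10 (total 21).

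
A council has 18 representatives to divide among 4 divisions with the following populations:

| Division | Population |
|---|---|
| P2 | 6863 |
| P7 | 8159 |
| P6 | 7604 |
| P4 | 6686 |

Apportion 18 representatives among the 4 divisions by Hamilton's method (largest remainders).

Total 29312; standard divisor 29312/18 ≈ 1628.444.
Standard quotas: P2 4.2145, P7 5.0103, P6 4.6695, P4 4.1058.
Lower quotas: P2 4, P7 5, P6 4, P4 4 (sum 17, leaving 1 seat).
Remainders in descending order: P6 0.6695, P2 0.2145, P4 0.1058, P7 0.0103.
The surplus seat goes to P6.

P2: 4, P7: 5, P6: 5, P4: 4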